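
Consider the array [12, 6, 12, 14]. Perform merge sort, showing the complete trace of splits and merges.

Merge sort trace:

Split: [12, 6, 12, 14] -> [12, 6] and [12, 14]
  Split: [12, 6] -> [12] and [6]
  Merge: [12] + [6] -> [6, 12]
  Split: [12, 14] -> [12] and [14]
  Merge: [12] + [14] -> [12, 14]
Merge: [6, 12] + [12, 14] -> [6, 12, 12, 14]

Final sorted array: [6, 12, 12, 14]

The merge sort proceeds by recursively splitting the array and merging sorted halves.
After all merges, the sorted array is [6, 12, 12, 14].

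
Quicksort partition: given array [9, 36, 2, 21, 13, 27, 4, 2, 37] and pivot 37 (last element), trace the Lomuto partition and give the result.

Lomuto partition with pivot = 37:

Initial array: [9, 36, 2, 21, 13, 27, 4, 2, 37]

arr[0]=9 <= 37: swap with position 0, array becomes [9, 36, 2, 21, 13, 27, 4, 2, 37]
arr[1]=36 <= 37: swap with position 1, array becomes [9, 36, 2, 21, 13, 27, 4, 2, 37]
arr[2]=2 <= 37: swap with position 2, array becomes [9, 36, 2, 21, 13, 27, 4, 2, 37]
arr[3]=21 <= 37: swap with position 3, array becomes [9, 36, 2, 21, 13, 27, 4, 2, 37]
arr[4]=13 <= 37: swap with position 4, array becomes [9, 36, 2, 21, 13, 27, 4, 2, 37]
arr[5]=27 <= 37: swap with position 5, array becomes [9, 36, 2, 21, 13, 27, 4, 2, 37]
arr[6]=4 <= 37: swap with position 6, array becomes [9, 36, 2, 21, 13, 27, 4, 2, 37]
arr[7]=2 <= 37: swap with position 7, array becomes [9, 36, 2, 21, 13, 27, 4, 2, 37]

Place pivot at position 8: [9, 36, 2, 21, 13, 27, 4, 2, 37]
Pivot position: 8

After partitioning with pivot 37, the array becomes [9, 36, 2, 21, 13, 27, 4, 2, 37]. The pivot is placed at index 8. All elements to the left of the pivot are <= 37, and all elements to the right are > 37.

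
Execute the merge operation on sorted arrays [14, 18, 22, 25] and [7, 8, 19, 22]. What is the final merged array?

Merging process:

Compare 14 vs 7: take 7 from right. Merged: [7]
Compare 14 vs 8: take 8 from right. Merged: [7, 8]
Compare 14 vs 19: take 14 from left. Merged: [7, 8, 14]
Compare 18 vs 19: take 18 from left. Merged: [7, 8, 14, 18]
Compare 22 vs 19: take 19 from right. Merged: [7, 8, 14, 18, 19]
Compare 22 vs 22: take 22 from left. Merged: [7, 8, 14, 18, 19, 22]
Compare 25 vs 22: take 22 from right. Merged: [7, 8, 14, 18, 19, 22, 22]
Append remaining from left: [25]. Merged: [7, 8, 14, 18, 19, 22, 22, 25]

Final merged array: [7, 8, 14, 18, 19, 22, 22, 25]
Total comparisons: 7

The merged array is [7, 8, 14, 18, 19, 22, 22, 25], requiring 7 comparisons. The merge step runs in O(n) time where n is the total number of elements.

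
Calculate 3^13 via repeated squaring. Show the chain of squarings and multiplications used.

Computing 3^13 by squaring (build up from 3^1; each line after the first costs one multiplication):

3^1 = 3
3^2 = (3^1)^2 = 3^2 = 9
3^3 = 3 * 3^2 = 3 * 9 = 27
3^6 = (3^3)^2 = 27^2 = 729
3^12 = (3^6)^2 = 729^2 = 531441
3^13 = 3 * 3^12 = 3 * 531441 = 1594323

Result: 1594323
Multiplications needed: 5 (5 lines after 3^1)

3^13 = 1594323. Using exponentiation by squaring, this requires 5 multiplications. The key idea: if the exponent is even, square the half-power; if odd, multiply by the base once.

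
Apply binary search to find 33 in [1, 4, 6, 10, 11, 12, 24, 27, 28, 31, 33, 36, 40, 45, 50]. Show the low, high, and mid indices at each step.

Binary search for 33 in [1, 4, 6, 10, 11, 12, 24, 27, 28, 31, 33, 36, 40, 45, 50]:

lo=0, hi=14, mid=7, arr[mid]=27 -> 27 < 33, search right half
lo=8, hi=14, mid=11, arr[mid]=36 -> 36 > 33, search left half
lo=8, hi=10, mid=9, arr[mid]=31 -> 31 < 33, search right half
lo=10, hi=10, mid=10, arr[mid]=33 -> Found target at index 10!

Binary search finds 33 at index 10 after 4 comparisons. The search repeatedly halves the search space by comparing with the middle element.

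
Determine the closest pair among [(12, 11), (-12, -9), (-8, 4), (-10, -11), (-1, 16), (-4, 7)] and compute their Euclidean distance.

Computing all pairwise distances among 6 points:

d((12, 11), (-12, -9)) = 31.241
d((12, 11), (-8, 4)) = 21.1896
d((12, 11), (-10, -11)) = 31.1127
d((12, 11), (-1, 16)) = 13.9284
d((12, 11), (-4, 7)) = 16.4924
d((-12, -9), (-8, 4)) = 13.6015
d((-12, -9), (-10, -11)) = 2.8284 <-- minimum
d((-12, -9), (-1, 16)) = 27.313
d((-12, -9), (-4, 7)) = 17.8885
d((-8, 4), (-10, -11)) = 15.1327
d((-8, 4), (-1, 16)) = 13.8924
d((-8, 4), (-4, 7)) = 5.0
d((-10, -11), (-1, 16)) = 28.4605
d((-10, -11), (-4, 7)) = 18.9737
d((-1, 16), (-4, 7)) = 9.4868

Closest pair: (-12, -9) and (-10, -11) with distance 2.8284

The closest pair is (-12, -9) and (-10, -11) with Euclidean distance 2.8284. For 6 points, brute-force pairwise comparison is shown above. For large n, the divide-and-conquer algorithm (sort by x, recurse on halves, check the dividing strip) achieves O(n log n).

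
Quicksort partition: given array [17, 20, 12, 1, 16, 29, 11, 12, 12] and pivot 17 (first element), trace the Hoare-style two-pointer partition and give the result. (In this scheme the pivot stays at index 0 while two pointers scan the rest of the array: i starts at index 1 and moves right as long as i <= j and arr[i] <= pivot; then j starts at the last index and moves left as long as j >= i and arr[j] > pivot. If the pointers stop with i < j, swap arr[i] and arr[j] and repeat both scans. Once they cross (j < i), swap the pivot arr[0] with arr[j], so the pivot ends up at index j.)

Hoare-style two-pointer partition with pivot = 17:

Initial array: [17, 20, 12, 1, 16, 29, 11, 12, 12]

Pointers start at i = 1, j = 8.
i stops at index 1 (arr[1]=20 > 17), j stops at index 8 (arr[8]=12 <= 17): swap arr[1] and arr[8], array becomes [17, 12, 12, 1, 16, 29, 11, 12, 20]
i stops at index 5 (arr[5]=29 > 17), j stops at index 7 (arr[7]=12 <= 17): swap arr[5] and arr[7], array becomes [17, 12, 12, 1, 16, 12, 11, 29, 20]
i ends at 7, j ends at 6: the pointers have crossed (j < i), so scanning stops.

Swap pivot arr[0] with arr[6] to place pivot at position 6: [11, 12, 12, 1, 16, 12, 17, 29, 20]
Pivot position: 6

After partitioning with pivot 17, the array becomes [11, 12, 12, 1, 16, 12, 17, 29, 20]. The pivot is placed at index 6. All elements to the left of the pivot are <= 17, and all elements to the right are > 17.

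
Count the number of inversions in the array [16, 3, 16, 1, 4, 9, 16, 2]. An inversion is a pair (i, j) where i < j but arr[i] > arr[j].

Finding inversions in [16, 3, 16, 1, 4, 9, 16, 2]:

(0, 1): arr[0]=16 > arr[1]=3
(0, 3): arr[0]=16 > arr[3]=1
(0, 4): arr[0]=16 > arr[4]=4
(0, 5): arr[0]=16 > arr[5]=9
(0, 7): arr[0]=16 > arr[7]=2
(1, 3): arr[1]=3 > arr[3]=1
(1, 7): arr[1]=3 > arr[7]=2
(2, 3): arr[2]=16 > arr[3]=1
(2, 4): arr[2]=16 > arr[4]=4
(2, 5): arr[2]=16 > arr[5]=9
(2, 7): arr[2]=16 > arr[7]=2
(4, 7): arr[4]=4 > arr[7]=2
(5, 7): arr[5]=9 > arr[7]=2
(6, 7): arr[6]=16 > arr[7]=2

Total inversions: 14

The array has 14 inversion(s): (0,1), (0,3), (0,4), (0,5), (0,7), (1,3), (1,7), (2,3), (2,4), (2,5), (2,7), (4,7), (5,7), (6,7). Each pair (i,j) satisfies i < j and arr[i] > arr[j].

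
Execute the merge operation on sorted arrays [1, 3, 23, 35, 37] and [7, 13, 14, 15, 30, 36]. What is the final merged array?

Merging process:

Compare 1 vs 7: take 1 from left. Merged: [1]
Compare 3 vs 7: take 3 from left. Merged: [1, 3]
Compare 23 vs 7: take 7 from right. Merged: [1, 3, 7]
Compare 23 vs 13: take 13 from right. Merged: [1, 3, 7, 13]
Compare 23 vs 14: take 14 from right. Merged: [1, 3, 7, 13, 14]
Compare 23 vs 15: take 15 from right. Merged: [1, 3, 7, 13, 14, 15]
Compare 23 vs 30: take 23 from left. Merged: [1, 3, 7, 13, 14, 15, 23]
Compare 35 vs 30: take 30 from right. Merged: [1, 3, 7, 13, 14, 15, 23, 30]
Compare 35 vs 36: take 35 from left. Merged: [1, 3, 7, 13, 14, 15, 23, 30, 35]
Compare 37 vs 36: take 36 from right. Merged: [1, 3, 7, 13, 14, 15, 23, 30, 35, 36]
Append remaining from left: [37]. Merged: [1, 3, 7, 13, 14, 15, 23, 30, 35, 36, 37]

Final merged array: [1, 3, 7, 13, 14, 15, 23, 30, 35, 36, 37]
Total comparisons: 10

The merged array is [1, 3, 7, 13, 14, 15, 23, 30, 35, 36, 37], requiring 10 comparisons. The merge step runs in O(n) time where n is the total number of elements.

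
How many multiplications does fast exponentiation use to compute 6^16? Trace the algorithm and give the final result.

Computing 6^16 by squaring (build up from 6^1; each line after the first costs one multiplication):

6^1 = 6
6^2 = (6^1)^2 = 6^2 = 36
6^4 = (6^2)^2 = 36^2 = 1296
6^8 = (6^4)^2 = 1296^2 = 1679616
6^16 = (6^8)^2 = 1679616^2 = 2821109907456

Result: 2821109907456
Multiplications needed: 4 (4 lines after 6^1)

6^16 = 2821109907456. Using exponentiation by squaring, this requires 4 multiplications. The key idea: if the exponent is even, square the half-power; if odd, multiply by the base once.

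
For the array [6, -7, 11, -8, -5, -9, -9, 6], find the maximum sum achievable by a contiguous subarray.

Using Kadane's algorithm on [6, -7, 11, -8, -5, -9, -9, 6]:

Scanning through the array:
Position 1 (value -7): max_ending_here = -1, max_so_far = 6
Position 2 (value 11): max_ending_here = 11, max_so_far = 11
Position 3 (value -8): max_ending_here = 3, max_so_far = 11
Position 4 (value -5): max_ending_here = -2, max_so_far = 11
Position 5 (value -9): max_ending_here = -9, max_so_far = 11
Position 6 (value -9): max_ending_here = -9, max_so_far = 11
Position 7 (value 6): max_ending_here = 6, max_so_far = 11

Maximum subarray: [11]
Maximum sum: 11

The maximum subarray is [11] with sum 11. This subarray runs from index 2 to index 2.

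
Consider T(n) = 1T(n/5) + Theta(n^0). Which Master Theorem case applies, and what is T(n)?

Master Theorem for T(n) = 1T(n/5) + O(n^0):

a = 1, b = 5, c = 0
log_b(a) = log_5(1) = 0.0000

Case 2: c = 0 = log_5(1) = 0.0000
T(n) = O(n^0 log n) = O(log n)

For T(n) = 1T(n/5) + O(n^0): log_5(1) = 0.0000. This is Case 2 of the Master Theorem (c = log_b(a), equal work at all levels), giving O(log n).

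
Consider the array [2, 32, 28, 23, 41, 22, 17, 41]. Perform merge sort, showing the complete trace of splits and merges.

Merge sort trace:

Split: [2, 32, 28, 23, 41, 22, 17, 41] -> [2, 32, 28, 23] and [41, 22, 17, 41]
  Split: [2, 32, 28, 23] -> [2, 32] and [28, 23]
    Split: [2, 32] -> [2] and [32]
    Merge: [2] + [32] -> [2, 32]
    Split: [28, 23] -> [28] and [23]
    Merge: [28] + [23] -> [23, 28]
  Merge: [2, 32] + [23, 28] -> [2, 23, 28, 32]
  Split: [41, 22, 17, 41] -> [41, 22] and [17, 41]
    Split: [41, 22] -> [41] and [22]
    Merge: [41] + [22] -> [22, 41]
    Split: [17, 41] -> [17] and [41]
    Merge: [17] + [41] -> [17, 41]
  Merge: [22, 41] + [17, 41] -> [17, 22, 41, 41]
Merge: [2, 23, 28, 32] + [17, 22, 41, 41] -> [2, 17, 22, 23, 28, 32, 41, 41]

Final sorted array: [2, 17, 22, 23, 28, 32, 41, 41]

The merge sort proceeds by recursively splitting the array and merging sorted halves.
After all merges, the sorted array is [2, 17, 22, 23, 28, 32, 41, 41].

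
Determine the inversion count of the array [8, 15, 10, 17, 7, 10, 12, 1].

Finding inversions in [8, 15, 10, 17, 7, 10, 12, 1]:

(0, 4): arr[0]=8 > arr[4]=7
(0, 7): arr[0]=8 > arr[7]=1
(1, 2): arr[1]=15 > arr[2]=10
(1, 4): arr[1]=15 > arr[4]=7
(1, 5): arr[1]=15 > arr[5]=10
(1, 6): arr[1]=15 > arr[6]=12
(1, 7): arr[1]=15 > arr[7]=1
(2, 4): arr[2]=10 > arr[4]=7
(2, 7): arr[2]=10 > arr[7]=1
(3, 4): arr[3]=17 > arr[4]=7
(3, 5): arr[3]=17 > arr[5]=10
(3, 6): arr[3]=17 > arr[6]=12
(3, 7): arr[3]=17 > arr[7]=1
(4, 7): arr[4]=7 > arr[7]=1
(5, 7): arr[5]=10 > arr[7]=1
(6, 7): arr[6]=12 > arr[7]=1

Total inversions: 16

The array has 16 inversion(s): (0,4), (0,7), (1,2), (1,4), (1,5), (1,6), (1,7), (2,4), (2,7), (3,4), (3,5), (3,6), (3,7), (4,7), (5,7), (6,7). Each pair (i,j) satisfies i < j and arr[i] > arr[j].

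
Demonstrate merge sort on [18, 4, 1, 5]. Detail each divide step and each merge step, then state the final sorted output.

Merge sort trace:

Split: [18, 4, 1, 5] -> [18, 4] and [1, 5]
  Split: [18, 4] -> [18] and [4]
  Merge: [18] + [4] -> [4, 18]
  Split: [1, 5] -> [1] and [5]
  Merge: [1] + [5] -> [1, 5]
Merge: [4, 18] + [1, 5] -> [1, 4, 5, 18]

Final sorted array: [1, 4, 5, 18]

The merge sort proceeds by recursively splitting the array and merging sorted halves.
After all merges, the sorted array is [1, 4, 5, 18].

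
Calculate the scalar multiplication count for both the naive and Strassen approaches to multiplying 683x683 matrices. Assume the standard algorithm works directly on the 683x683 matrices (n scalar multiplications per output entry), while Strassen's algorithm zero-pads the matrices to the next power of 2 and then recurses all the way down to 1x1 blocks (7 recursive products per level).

Matrix multiplication for 683x683 matrices:

Strassen's algorithm requires power-of-2 dimensions. Pad 683x683 to 1024x1024 (next power of 2).

Standard algorithm: 683^3 = 318611987 multiplications
Strassen's algorithm: 7^(log2(1024)) = 7^10 = 282475249 multiplications
Savings: 318611987 - 282475249 = 36136738 multiplications

Standard: 318611987 multiplications (683^3). Strassen: 282475249 multiplications (7^10, after padding to 1024x1024). Strassen reduces 8 recursive multiplications to 7 at each level.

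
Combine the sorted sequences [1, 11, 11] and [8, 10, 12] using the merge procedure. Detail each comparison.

Merging process:

Compare 1 vs 8: take 1 from left. Merged: [1]
Compare 11 vs 8: take 8 from right. Merged: [1, 8]
Compare 11 vs 10: take 10 from right. Merged: [1, 8, 10]
Compare 11 vs 12: take 11 from left. Merged: [1, 8, 10, 11]
Compare 11 vs 12: take 11 from left. Merged: [1, 8, 10, 11, 11]
Append remaining from right: [12]. Merged: [1, 8, 10, 11, 11, 12]

Final merged array: [1, 8, 10, 11, 11, 12]
Total comparisons: 5

The merged array is [1, 8, 10, 11, 11, 12], requiring 5 comparisons. The merge step runs in O(n) time where n is the total number of elements.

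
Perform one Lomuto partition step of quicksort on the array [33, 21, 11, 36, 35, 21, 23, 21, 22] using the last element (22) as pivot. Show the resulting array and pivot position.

Lomuto partition with pivot = 22:

Initial array: [33, 21, 11, 36, 35, 21, 23, 21, 22]

arr[0]=33 > 22: no swap
arr[1]=21 <= 22: swap with position 0, array becomes [21, 33, 11, 36, 35, 21, 23, 21, 22]
arr[2]=11 <= 22: swap with position 1, array becomes [21, 11, 33, 36, 35, 21, 23, 21, 22]
arr[3]=36 > 22: no swap
arr[4]=35 > 22: no swap
arr[5]=21 <= 22: swap with position 2, array becomes [21, 11, 21, 36, 35, 33, 23, 21, 22]
arr[6]=23 > 22: no swap
arr[7]=21 <= 22: swap with position 3, array becomes [21, 11, 21, 21, 35, 33, 23, 36, 22]

Place pivot at position 4: [21, 11, 21, 21, 22, 33, 23, 36, 35]
Pivot position: 4

After partitioning with pivot 22, the array becomes [21, 11, 21, 21, 22, 33, 23, 36, 35]. The pivot is placed at index 4. All elements to the left of the pivot are <= 22, and all elements to the right are > 22.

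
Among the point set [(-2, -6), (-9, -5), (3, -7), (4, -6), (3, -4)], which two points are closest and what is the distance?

Computing all pairwise distances among 5 points:

d((-2, -6), (-9, -5)) = 7.0711
d((-2, -6), (3, -7)) = 5.099
d((-2, -6), (4, -6)) = 6.0
d((-2, -6), (3, -4)) = 5.3852
d((-9, -5), (3, -7)) = 12.1655
d((-9, -5), (4, -6)) = 13.0384
d((-9, -5), (3, -4)) = 12.0416
d((3, -7), (4, -6)) = 1.4142 <-- minimum
d((3, -7), (3, -4)) = 3.0
d((4, -6), (3, -4)) = 2.2361

Closest pair: (3, -7) and (4, -6) with distance 1.4142

The closest pair is (3, -7) and (4, -6) with Euclidean distance 1.4142. For 5 points, brute-force pairwise comparison is shown above. For large n, the divide-and-conquer algorithm (sort by x, recurse on halves, check the dividing strip) achieves O(n log n).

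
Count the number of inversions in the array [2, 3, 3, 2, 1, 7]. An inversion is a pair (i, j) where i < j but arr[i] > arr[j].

Finding inversions in [2, 3, 3, 2, 1, 7]:

(0, 4): arr[0]=2 > arr[4]=1
(1, 3): arr[1]=3 > arr[3]=2
(1, 4): arr[1]=3 > arr[4]=1
(2, 3): arr[2]=3 > arr[3]=2
(2, 4): arr[2]=3 > arr[4]=1
(3, 4): arr[3]=2 > arr[4]=1

Total inversions: 6

The array has 6 inversion(s): (0,4), (1,3), (1,4), (2,3), (2,4), (3,4). Each pair (i,j) satisfies i < j and arr[i] > arr[j].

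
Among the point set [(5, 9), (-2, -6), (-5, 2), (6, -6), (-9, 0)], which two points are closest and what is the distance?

Computing all pairwise distances among 5 points:

d((5, 9), (-2, -6)) = 16.5529
d((5, 9), (-5, 2)) = 12.2066
d((5, 9), (6, -6)) = 15.0333
d((5, 9), (-9, 0)) = 16.6433
d((-2, -6), (-5, 2)) = 8.544
d((-2, -6), (6, -6)) = 8.0
d((-2, -6), (-9, 0)) = 9.2195
d((-5, 2), (6, -6)) = 13.6015
d((-5, 2), (-9, 0)) = 4.4721 <-- minimum
d((6, -6), (-9, 0)) = 16.1555

Closest pair: (-5, 2) and (-9, 0) with distance 4.4721

The closest pair is (-5, 2) and (-9, 0) with Euclidean distance 4.4721. For 5 points, brute-force pairwise comparison is shown above. For large n, the divide-and-conquer algorithm (sort by x, recurse on halves, check the dividing strip) achieves O(n log n).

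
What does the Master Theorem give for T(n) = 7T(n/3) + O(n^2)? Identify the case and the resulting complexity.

Master Theorem for T(n) = 7T(n/3) + O(n^2):

a = 7, b = 3, c = 2
log_b(a) = log_3(7) = 1.7712

Case 3: c = 2 > log_3(7) = 1.7712
T(n) = O(n^2) = O(n^2)

For T(n) = 7T(n/3) + O(n^2): log_3(7) = 1.7712. This is Case 3 of the Master Theorem (c > log_b(a), work dominated by root), giving O(n^2).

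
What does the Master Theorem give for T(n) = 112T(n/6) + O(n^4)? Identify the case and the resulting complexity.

Master Theorem for T(n) = 112T(n/6) + O(n^4):

a = 112, b = 6, c = 4
log_b(a) = log_6(112) = 2.6334

Case 3: c = 4 > log_6(112) = 2.6334
T(n) = O(n^4) = O(n^4)

For T(n) = 112T(n/6) + O(n^4): log_6(112) = 2.6334. This is Case 3 of the Master Theorem (c > log_b(a), work dominated by root), giving O(n^4).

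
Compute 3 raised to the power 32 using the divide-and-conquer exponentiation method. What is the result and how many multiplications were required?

Computing 3^32 by squaring (build up from 3^1; each line after the first costs one multiplication):

3^1 = 3
3^2 = (3^1)^2 = 3^2 = 9
3^4 = (3^2)^2 = 9^2 = 81
3^8 = (3^4)^2 = 81^2 = 6561
3^16 = (3^8)^2 = 6561^2 = 43046721
3^32 = (3^16)^2 = 43046721^2 = 1853020188851841

Result: 1853020188851841
Multiplications needed: 5 (5 lines after 3^1)

3^32 = 1853020188851841. Using exponentiation by squaring, this requires 5 multiplications. The key idea: if the exponent is even, square the half-power; if odd, multiply by the base once.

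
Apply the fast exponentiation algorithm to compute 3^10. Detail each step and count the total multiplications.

Computing 3^10 by squaring (build up from 3^1; each line after the first costs one multiplication):

3^1 = 3
3^2 = (3^1)^2 = 3^2 = 9
3^4 = (3^2)^2 = 9^2 = 81
3^5 = 3 * 3^4 = 3 * 81 = 243
3^10 = (3^5)^2 = 243^2 = 59049

Result: 59049
Multiplications needed: 4 (4 lines after 3^1)

3^10 = 59049. Using exponentiation by squaring, this requires 4 multiplications. The key idea: if the exponent is even, square the half-power; if odd, multiply by the base once.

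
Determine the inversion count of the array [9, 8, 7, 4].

Finding inversions in [9, 8, 7, 4]:

(0, 1): arr[0]=9 > arr[1]=8
(0, 2): arr[0]=9 > arr[2]=7
(0, 3): arr[0]=9 > arr[3]=4
(1, 2): arr[1]=8 > arr[2]=7
(1, 3): arr[1]=8 > arr[3]=4
(2, 3): arr[2]=7 > arr[3]=4

Total inversions: 6

The array has 6 inversion(s): (0,1), (0,2), (0,3), (1,2), (1,3), (2,3). Each pair (i,j) satisfies i < j and arr[i] > arr[j].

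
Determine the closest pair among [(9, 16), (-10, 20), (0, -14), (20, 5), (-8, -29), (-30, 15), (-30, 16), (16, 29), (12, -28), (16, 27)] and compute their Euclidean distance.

Computing all pairwise distances among 10 points:

d((9, 16), (-10, 20)) = 19.4165
d((9, 16), (0, -14)) = 31.3209
d((9, 16), (20, 5)) = 15.5563
d((9, 16), (-8, -29)) = 48.1041
d((9, 16), (-30, 15)) = 39.0128
d((9, 16), (-30, 16)) = 39.0
d((9, 16), (16, 29)) = 14.7648
d((9, 16), (12, -28)) = 44.1022
d((9, 16), (16, 27)) = 13.0384
d((-10, 20), (0, -14)) = 35.4401
d((-10, 20), (20, 5)) = 33.541
d((-10, 20), (-8, -29)) = 49.0408
d((-10, 20), (-30, 15)) = 20.6155
d((-10, 20), (-30, 16)) = 20.3961
d((-10, 20), (16, 29)) = 27.5136
d((-10, 20), (12, -28)) = 52.8015
d((-10, 20), (16, 27)) = 26.9258
d((0, -14), (20, 5)) = 27.5862
d((0, -14), (-8, -29)) = 17.0
d((0, -14), (-30, 15)) = 41.7253
d((0, -14), (-30, 16)) = 42.4264
d((0, -14), (16, 29)) = 45.8803
d((0, -14), (12, -28)) = 18.4391
d((0, -14), (16, 27)) = 44.0114
d((20, 5), (-8, -29)) = 44.0454
d((20, 5), (-30, 15)) = 50.9902
d((20, 5), (-30, 16)) = 51.1957
d((20, 5), (16, 29)) = 24.3311
d((20, 5), (12, -28)) = 33.9559
d((20, 5), (16, 27)) = 22.3607
d((-8, -29), (-30, 15)) = 49.1935
d((-8, -29), (-30, 16)) = 50.0899
d((-8, -29), (16, 29)) = 62.7694
d((-8, -29), (12, -28)) = 20.025
d((-8, -29), (16, 27)) = 60.9262
d((-30, 15), (-30, 16)) = 1.0 <-- minimum
d((-30, 15), (16, 29)) = 48.0833
d((-30, 15), (12, -28)) = 60.1082
d((-30, 15), (16, 27)) = 47.5395
d((-30, 16), (16, 29)) = 47.8017
d((-30, 16), (12, -28)) = 60.8276
d((-30, 16), (16, 27)) = 47.2969
d((16, 29), (12, -28)) = 57.1402
d((16, 29), (16, 27)) = 2.0
d((12, -28), (16, 27)) = 55.1453

Closest pair: (-30, 15) and (-30, 16) with distance 1.0

The closest pair is (-30, 15) and (-30, 16) with Euclidean distance 1.0. For 10 points, brute-force pairwise comparison is shown above. For large n, the divide-and-conquer algorithm (sort by x, recurse on halves, check the dividing strip) achieves O(n log n).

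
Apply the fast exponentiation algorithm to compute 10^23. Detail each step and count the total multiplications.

Computing 10^23 by squaring (build up from 10^1; each line after the first costs one multiplication):

10^1 = 10
10^2 = (10^1)^2 = 10^2 = 100
10^4 = (10^2)^2 = 100^2 = 10000
10^5 = 10 * 10^4 = 10 * 10000 = 100000
10^10 = (10^5)^2 = 100000^2 = 10000000000
10^11 = 10 * 10^10 = 10 * 10000000000 = 100000000000
10^22 = (10^11)^2 = 100000000000^2 = 10000000000000000000000
10^23 = 10 * 10^22 = 10 * 10000000000000000000000 = 100000000000000000000000

Result: 100000000000000000000000
Multiplications needed: 7 (7 lines after 10^1)

10^23 = 100000000000000000000000. Using exponentiation by squaring, this requires 7 multiplications. The key idea: if the exponent is even, square the half-power; if odd, multiply by the base once.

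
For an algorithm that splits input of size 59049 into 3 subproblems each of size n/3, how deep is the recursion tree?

For divide and conquer with division factor 3:

Problem sizes at each level:
Level 0: 59049
Level 1: 19683
Level 2: 6561
Level 3: 2187
Level 4: 729
Level 5: 243
Level 6: 81
Level 7: 27
Level 8: 9
Level 9: 3
Level 10: 1

The root is level 0 and the size-1 base case is level 10 (the tree spans levels 0 through 10, i.e. 11 levels counting the root), so the depth is the number of divisions: log_3(59049) = 10

The recursion tree depth is log_3(59049) = 10. At each level, the problem size is divided by 3, so it takes 10 divisions to reduce to a base case of size 1. The algorithm makes 3 recursive calls at each level.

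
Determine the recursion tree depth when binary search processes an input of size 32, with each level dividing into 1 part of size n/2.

For divide and conquer with division factor 2:

Problem sizes at each level:
Level 0: 32
Level 1: 16
Level 2: 8
Level 3: 4
Level 4: 2
Level 5: 1

The root is level 0 and the size-1 base case is level 5 (the tree spans levels 0 through 5, i.e. 6 levels counting the root), so the depth is the number of divisions: log_2(32) = 5

The recursion tree depth is log_2(32) = 5. At each level, the problem size is divided by 2, so it takes 5 divisions to reduce to a base case of size 1. The algorithm makes 1 recursive call at each level.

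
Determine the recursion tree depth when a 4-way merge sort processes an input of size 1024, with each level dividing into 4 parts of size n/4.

For divide and conquer with division factor 4:

Problem sizes at each level:
Level 0: 1024
Level 1: 256
Level 2: 64
Level 3: 16
Level 4: 4
Level 5: 1

The root is level 0 and the size-1 base case is level 5 (the tree spans levels 0 through 5, i.e. 6 levels counting the root), so the depth is the number of divisions: log_4(1024) = 5

The recursion tree depth is log_4(1024) = 5. At each level, the problem size is divided by 4, so it takes 5 divisions to reduce to a base case of size 1. The algorithm makes 4 recursive calls at each level.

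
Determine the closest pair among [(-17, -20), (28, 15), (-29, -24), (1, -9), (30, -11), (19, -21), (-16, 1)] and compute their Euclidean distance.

Computing all pairwise distances among 7 points:

d((-17, -20), (28, 15)) = 57.0088
d((-17, -20), (-29, -24)) = 12.6491 <-- minimum
d((-17, -20), (1, -9)) = 21.095
d((-17, -20), (30, -11)) = 47.8539
d((-17, -20), (19, -21)) = 36.0139
d((-17, -20), (-16, 1)) = 21.0238
d((28, 15), (-29, -24)) = 69.0652
d((28, 15), (1, -9)) = 36.1248
d((28, 15), (30, -11)) = 26.0768
d((28, 15), (19, -21)) = 37.108
d((28, 15), (-16, 1)) = 46.1736
d((-29, -24), (1, -9)) = 33.541
d((-29, -24), (30, -11)) = 60.4152
d((-29, -24), (19, -21)) = 48.0937
d((-29, -24), (-16, 1)) = 28.178
d((1, -9), (30, -11)) = 29.0689
d((1, -9), (19, -21)) = 21.6333
d((1, -9), (-16, 1)) = 19.7231
d((30, -11), (19, -21)) = 14.8661
d((30, -11), (-16, 1)) = 47.5395
d((19, -21), (-16, 1)) = 41.3401

Closest pair: (-17, -20) and (-29, -24) with distance 12.6491

The closest pair is (-17, -20) and (-29, -24) with Euclidean distance 12.6491. For 7 points, brute-force pairwise comparison is shown above. For large n, the divide-and-conquer algorithm (sort by x, recurse on halves, check the dividing strip) achieves O(n log n).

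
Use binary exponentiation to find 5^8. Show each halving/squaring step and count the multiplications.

Computing 5^8 by squaring (build up from 5^1; each line after the first costs one multiplication):

5^1 = 5
5^2 = (5^1)^2 = 5^2 = 25
5^4 = (5^2)^2 = 25^2 = 625
5^8 = (5^4)^2 = 625^2 = 390625

Result: 390625
Multiplications needed: 3 (3 lines after 5^1)

5^8 = 390625. Using exponentiation by squaring, this requires 3 multiplications. The key idea: if the exponent is even, square the half-power; if odd, multiply by the base once.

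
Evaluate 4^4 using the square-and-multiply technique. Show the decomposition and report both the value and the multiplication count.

Computing 4^4 by squaring (build up from 4^1; each line after the first costs one multiplication):

4^1 = 4
4^2 = (4^1)^2 = 4^2 = 16
4^4 = (4^2)^2 = 16^2 = 256

Result: 256
Multiplications needed: 2 (2 lines after 4^1)

4^4 = 256. Using exponentiation by squaring, this requires 2 multiplications. The key idea: if the exponent is even, square the half-power; if odd, multiply by the base once.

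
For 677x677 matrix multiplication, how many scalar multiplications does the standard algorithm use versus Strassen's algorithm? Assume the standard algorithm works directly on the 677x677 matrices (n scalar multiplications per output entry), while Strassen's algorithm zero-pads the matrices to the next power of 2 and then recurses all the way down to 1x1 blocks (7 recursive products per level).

Matrix multiplication for 677x677 matrices:

Strassen's algorithm requires power-of-2 dimensions. Pad 677x677 to 1024x1024 (next power of 2).

Standard algorithm: 677^3 = 310288733 multiplications
Strassen's algorithm: 7^(log2(1024)) = 7^10 = 282475249 multiplications
Savings: 310288733 - 282475249 = 27813484 multiplications

Standard: 310288733 multiplications (677^3). Strassen: 282475249 multiplications (7^10, after padding to 1024x1024). Strassen reduces 8 recursive multiplications to 7 at each level.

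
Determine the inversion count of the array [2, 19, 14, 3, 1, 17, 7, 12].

Finding inversions in [2, 19, 14, 3, 1, 17, 7, 12]:

(0, 4): arr[0]=2 > arr[4]=1
(1, 2): arr[1]=19 > arr[2]=14
(1, 3): arr[1]=19 > arr[3]=3
(1, 4): arr[1]=19 > arr[4]=1
(1, 5): arr[1]=19 > arr[5]=17
(1, 6): arr[1]=19 > arr[6]=7
(1, 7): arr[1]=19 > arr[7]=12
(2, 3): arr[2]=14 > arr[3]=3
(2, 4): arr[2]=14 > arr[4]=1
(2, 6): arr[2]=14 > arr[6]=7
(2, 7): arr[2]=14 > arr[7]=12
(3, 4): arr[3]=3 > arr[4]=1
(5, 6): arr[5]=17 > arr[6]=7
(5, 7): arr[5]=17 > arr[7]=12

Total inversions: 14

The array has 14 inversion(s): (0,4), (1,2), (1,3), (1,4), (1,5), (1,6), (1,7), (2,3), (2,4), (2,6), (2,7), (3,4), (5,6), (5,7). Each pair (i,j) satisfies i < j and arr[i] > arr[j].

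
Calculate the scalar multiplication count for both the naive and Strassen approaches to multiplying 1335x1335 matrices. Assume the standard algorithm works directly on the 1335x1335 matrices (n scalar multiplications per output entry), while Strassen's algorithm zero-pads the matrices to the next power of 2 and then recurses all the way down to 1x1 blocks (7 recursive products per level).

Matrix multiplication for 1335x1335 matrices:

Strassen's algorithm requires power-of-2 dimensions. Pad 1335x1335 to 2048x2048 (next power of 2).

Standard algorithm: 1335^3 = 2379270375 multiplications
Strassen's algorithm: 7^(log2(2048)) = 7^11 = 1977326743 multiplications
Savings: 2379270375 - 1977326743 = 401943632 multiplications

Standard: 2379270375 multiplications (1335^3). Strassen: 1977326743 multiplications (7^11, after padding to 2048x2048). Strassen reduces 8 recursive multiplications to 7 at each level.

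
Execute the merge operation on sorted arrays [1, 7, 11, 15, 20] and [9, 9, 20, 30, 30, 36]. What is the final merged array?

Merging process:

Compare 1 vs 9: take 1 from left. Merged: [1]
Compare 7 vs 9: take 7 from left. Merged: [1, 7]
Compare 11 vs 9: take 9 from right. Merged: [1, 7, 9]
Compare 11 vs 9: take 9 from right. Merged: [1, 7, 9, 9]
Compare 11 vs 20: take 11 from left. Merged: [1, 7, 9, 9, 11]
Compare 15 vs 20: take 15 from left. Merged: [1, 7, 9, 9, 11, 15]
Compare 20 vs 20: take 20 from left. Merged: [1, 7, 9, 9, 11, 15, 20]
Append remaining from right: [20, 30, 30, 36]. Merged: [1, 7, 9, 9, 11, 15, 20, 20, 30, 30, 36]

Final merged array: [1, 7, 9, 9, 11, 15, 20, 20, 30, 30, 36]
Total comparisons: 7

The merged array is [1, 7, 9, 9, 11, 15, 20, 20, 30, 30, 36], requiring 7 comparisons. The merge step runs in O(n) time where n is the total number of elements.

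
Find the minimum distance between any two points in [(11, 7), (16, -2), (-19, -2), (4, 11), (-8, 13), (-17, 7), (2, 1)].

Computing all pairwise distances among 7 points:

d((11, 7), (16, -2)) = 10.2956
d((11, 7), (-19, -2)) = 31.3209
d((11, 7), (4, 11)) = 8.0623 <-- minimum
d((11, 7), (-8, 13)) = 19.9249
d((11, 7), (-17, 7)) = 28.0
d((11, 7), (2, 1)) = 10.8167
d((16, -2), (-19, -2)) = 35.0
d((16, -2), (4, 11)) = 17.6918
d((16, -2), (-8, 13)) = 28.3019
d((16, -2), (-17, 7)) = 34.2053
d((16, -2), (2, 1)) = 14.3178
d((-19, -2), (4, 11)) = 26.4197
d((-19, -2), (-8, 13)) = 18.6011
d((-19, -2), (-17, 7)) = 9.2195
d((-19, -2), (2, 1)) = 21.2132
d((4, 11), (-8, 13)) = 12.1655
d((4, 11), (-17, 7)) = 21.3776
d((4, 11), (2, 1)) = 10.198
d((-8, 13), (-17, 7)) = 10.8167
d((-8, 13), (2, 1)) = 15.6205
d((-17, 7), (2, 1)) = 19.9249

Closest pair: (11, 7) and (4, 11) with distance 8.0623

The closest pair is (11, 7) and (4, 11) with Euclidean distance 8.0623. For 7 points, brute-force pairwise comparison is shown above. For large n, the divide-and-conquer algorithm (sort by x, recurse on halves, check the dividing strip) achieves O(n log n).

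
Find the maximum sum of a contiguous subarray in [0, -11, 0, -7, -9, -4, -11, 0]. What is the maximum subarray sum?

Using Kadane's algorithm on [0, -11, 0, -7, -9, -4, -11, 0]:

Scanning through the array:
Position 1 (value -11): max_ending_here = -11, max_so_far = 0
Position 2 (value 0): max_ending_here = 0, max_so_far = 0
Position 3 (value -7): max_ending_here = -7, max_so_far = 0
Position 4 (value -9): max_ending_here = -9, max_so_far = 0
Position 5 (value -4): max_ending_here = -4, max_so_far = 0
Position 6 (value -11): max_ending_here = -11, max_so_far = 0
Position 7 (value 0): max_ending_here = 0, max_so_far = 0

Maximum subarray: [0]
Maximum sum: 0

The maximum subarray is [0] with sum 0. This subarray runs from index 0 to index 0.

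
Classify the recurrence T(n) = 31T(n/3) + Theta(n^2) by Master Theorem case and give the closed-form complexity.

Master Theorem for T(n) = 31T(n/3) + O(n^2):

a = 31, b = 3, c = 2
log_b(a) = log_3(31) = 3.1257

Case 1: c = 2 < log_3(31) = 3.1257
T(n) = O(n^(log_3 31))

For T(n) = 31T(n/3) + O(n^2): log_3(31) = 3.1257. This is Case 1 of the Master Theorem (c < log_b(a), work dominated by leaves), giving O(n^(log_3 31)).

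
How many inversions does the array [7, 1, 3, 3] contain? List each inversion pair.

Finding inversions in [7, 1, 3, 3]:

(0, 1): arr[0]=7 > arr[1]=1
(0, 2): arr[0]=7 > arr[2]=3
(0, 3): arr[0]=7 > arr[3]=3

Total inversions: 3

The array has 3 inversion(s): (0,1), (0,2), (0,3). Each pair (i,j) satisfies i < j and arr[i] > arr[j].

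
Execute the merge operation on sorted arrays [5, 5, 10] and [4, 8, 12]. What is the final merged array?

Merging process:

Compare 5 vs 4: take 4 from right. Merged: [4]
Compare 5 vs 8: take 5 from left. Merged: [4, 5]
Compare 5 vs 8: take 5 from left. Merged: [4, 5, 5]
Compare 10 vs 8: take 8 from right. Merged: [4, 5, 5, 8]
Compare 10 vs 12: take 10 from left. Merged: [4, 5, 5, 8, 10]
Append remaining from right: [12]. Merged: [4, 5, 5, 8, 10, 12]

Final merged array: [4, 5, 5, 8, 10, 12]
Total comparisons: 5

The merged array is [4, 5, 5, 8, 10, 12], requiring 5 comparisons. The merge step runs in O(n) time where n is the total number of elements.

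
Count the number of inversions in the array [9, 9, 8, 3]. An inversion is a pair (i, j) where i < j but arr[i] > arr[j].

Finding inversions in [9, 9, 8, 3]:

(0, 2): arr[0]=9 > arr[2]=8
(0, 3): arr[0]=9 > arr[3]=3
(1, 2): arr[1]=9 > arr[2]=8
(1, 3): arr[1]=9 > arr[3]=3
(2, 3): arr[2]=8 > arr[3]=3

Total inversions: 5

The array has 5 inversion(s): (0,2), (0,3), (1,2), (1,3), (2,3). Each pair (i,j) satisfies i < j and arr[i] > arr[j].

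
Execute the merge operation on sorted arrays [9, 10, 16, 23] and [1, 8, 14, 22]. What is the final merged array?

Merging process:

Compare 9 vs 1: take 1 from right. Merged: [1]
Compare 9 vs 8: take 8 from right. Merged: [1, 8]
Compare 9 vs 14: take 9 from left. Merged: [1, 8, 9]
Compare 10 vs 14: take 10 from left. Merged: [1, 8, 9, 10]
Compare 16 vs 14: take 14 from right. Merged: [1, 8, 9, 10, 14]
Compare 16 vs 22: take 16 from left. Merged: [1, 8, 9, 10, 14, 16]
Compare 23 vs 22: take 22 from right. Merged: [1, 8, 9, 10, 14, 16, 22]
Append remaining from left: [23]. Merged: [1, 8, 9, 10, 14, 16, 22, 23]

Final merged array: [1, 8, 9, 10, 14, 16, 22, 23]
Total comparisons: 7

The merged array is [1, 8, 9, 10, 14, 16, 22, 23], requiring 7 comparisons. The merge step runs in O(n) time where n is the total number of elements.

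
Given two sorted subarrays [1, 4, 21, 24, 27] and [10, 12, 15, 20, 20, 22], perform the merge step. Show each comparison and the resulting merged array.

Merging process:

Compare 1 vs 10: take 1 from left. Merged: [1]
Compare 4 vs 10: take 4 from left. Merged: [1, 4]
Compare 21 vs 10: take 10 from right. Merged: [1, 4, 10]
Compare 21 vs 12: take 12 from right. Merged: [1, 4, 10, 12]
Compare 21 vs 15: take 15 from right. Merged: [1, 4, 10, 12, 15]
Compare 21 vs 20: take 20 from right. Merged: [1, 4, 10, 12, 15, 20]
Compare 21 vs 20: take 20 from right. Merged: [1, 4, 10, 12, 15, 20, 20]
Compare 21 vs 22: take 21 from left. Merged: [1, 4, 10, 12, 15, 20, 20, 21]
Compare 24 vs 22: take 22 from right. Merged: [1, 4, 10, 12, 15, 20, 20, 21, 22]
Append remaining from left: [24, 27]. Merged: [1, 4, 10, 12, 15, 20, 20, 21, 22, 24, 27]

Final merged array: [1, 4, 10, 12, 15, 20, 20, 21, 22, 24, 27]
Total comparisons: 9

The merged array is [1, 4, 10, 12, 15, 20, 20, 21, 22, 24, 27], requiring 9 comparisons. The merge step runs in O(n) time where n is the total number of elements.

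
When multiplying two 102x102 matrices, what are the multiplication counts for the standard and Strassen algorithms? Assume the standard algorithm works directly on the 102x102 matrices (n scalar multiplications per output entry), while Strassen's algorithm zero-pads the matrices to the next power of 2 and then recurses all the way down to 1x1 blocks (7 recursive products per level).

Matrix multiplication for 102x102 matrices:

Strassen's algorithm requires power-of-2 dimensions. Pad 102x102 to 128x128 (next power of 2).

Standard algorithm: 102^3 = 1061208 multiplications
Strassen's algorithm: 7^(log2(128)) = 7^7 = 823543 multiplications
Savings: 1061208 - 823543 = 237665 multiplications

Standard: 1061208 multiplications (102^3). Strassen: 823543 multiplications (7^7, after padding to 128x128). Strassen reduces 8 recursive multiplications to 7 at each level.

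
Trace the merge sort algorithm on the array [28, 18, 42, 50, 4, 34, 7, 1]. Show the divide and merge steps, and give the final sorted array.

Merge sort trace:

Split: [28, 18, 42, 50, 4, 34, 7, 1] -> [28, 18, 42, 50] and [4, 34, 7, 1]
  Split: [28, 18, 42, 50] -> [28, 18] and [42, 50]
    Split: [28, 18] -> [28] and [18]
    Merge: [28] + [18] -> [18, 28]
    Split: [42, 50] -> [42] and [50]
    Merge: [42] + [50] -> [42, 50]
  Merge: [18, 28] + [42, 50] -> [18, 28, 42, 50]
  Split: [4, 34, 7, 1] -> [4, 34] and [7, 1]
    Split: [4, 34] -> [4] and [34]
    Merge: [4] + [34] -> [4, 34]
    Split: [7, 1] -> [7] and [1]
    Merge: [7] + [1] -> [1, 7]
  Merge: [4, 34] + [1, 7] -> [1, 4, 7, 34]
Merge: [18, 28, 42, 50] + [1, 4, 7, 34] -> [1, 4, 7, 18, 28, 34, 42, 50]

Final sorted array: [1, 4, 7, 18, 28, 34, 42, 50]

The merge sort proceeds by recursively splitting the array and merging sorted halves.
After all merges, the sorted array is [1, 4, 7, 18, 28, 34, 42, 50].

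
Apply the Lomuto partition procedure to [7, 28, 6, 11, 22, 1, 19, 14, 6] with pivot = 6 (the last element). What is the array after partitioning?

Lomuto partition with pivot = 6:

Initial array: [7, 28, 6, 11, 22, 1, 19, 14, 6]

arr[0]=7 > 6: no swap
arr[1]=28 > 6: no swap
arr[2]=6 <= 6: swap with position 0, array becomes [6, 28, 7, 11, 22, 1, 19, 14, 6]
arr[3]=11 > 6: no swap
arr[4]=22 > 6: no swap
arr[5]=1 <= 6: swap with position 1, array becomes [6, 1, 7, 11, 22, 28, 19, 14, 6]
arr[6]=19 > 6: no swap
arr[7]=14 > 6: no swap

Place pivot at position 2: [6, 1, 6, 11, 22, 28, 19, 14, 7]
Pivot position: 2

After partitioning with pivot 6, the array becomes [6, 1, 6, 11, 22, 28, 19, 14, 7]. The pivot is placed at index 2. All elements to the left of the pivot are <= 6, and all elements to the right are > 6.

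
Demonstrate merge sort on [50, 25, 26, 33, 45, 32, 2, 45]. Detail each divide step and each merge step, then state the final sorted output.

Merge sort trace:

Split: [50, 25, 26, 33, 45, 32, 2, 45] -> [50, 25, 26, 33] and [45, 32, 2, 45]
  Split: [50, 25, 26, 33] -> [50, 25] and [26, 33]
    Split: [50, 25] -> [50] and [25]
    Merge: [50] + [25] -> [25, 50]
    Split: [26, 33] -> [26] and [33]
    Merge: [26] + [33] -> [26, 33]
  Merge: [25, 50] + [26, 33] -> [25, 26, 33, 50]
  Split: [45, 32, 2, 45] -> [45, 32] and [2, 45]
    Split: [45, 32] -> [45] and [32]
    Merge: [45] + [32] -> [32, 45]
    Split: [2, 45] -> [2] and [45]
    Merge: [2] + [45] -> [2, 45]
  Merge: [32, 45] + [2, 45] -> [2, 32, 45, 45]
Merge: [25, 26, 33, 50] + [2, 32, 45, 45] -> [2, 25, 26, 32, 33, 45, 45, 50]

Final sorted array: [2, 25, 26, 32, 33, 45, 45, 50]

The merge sort proceeds by recursively splitting the array and merging sorted halves.
After all merges, the sorted array is [2, 25, 26, 32, 33, 45, 45, 50].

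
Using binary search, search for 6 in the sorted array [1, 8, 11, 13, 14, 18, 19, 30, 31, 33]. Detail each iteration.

Binary search for 6 in [1, 8, 11, 13, 14, 18, 19, 30, 31, 33]:

lo=0, hi=9, mid=4, arr[mid]=14 -> 14 > 6, search left half
lo=0, hi=3, mid=1, arr[mid]=8 -> 8 > 6, search left half
lo=0, hi=0, mid=0, arr[mid]=1 -> 1 < 6, search right half
lo=1 > hi=0, target 6 not found

Binary search determines that 6 is not in the array after 3 comparisons. The search space was exhausted without finding the target.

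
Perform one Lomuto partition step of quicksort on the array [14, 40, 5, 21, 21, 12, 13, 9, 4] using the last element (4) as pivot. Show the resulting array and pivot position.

Lomuto partition with pivot = 4:

Initial array: [14, 40, 5, 21, 21, 12, 13, 9, 4]

arr[0]=14 > 4: no swap
arr[1]=40 > 4: no swap
arr[2]=5 > 4: no swap
arr[3]=21 > 4: no swap
arr[4]=21 > 4: no swap
arr[5]=12 > 4: no swap
arr[6]=13 > 4: no swap
arr[7]=9 > 4: no swap

Place pivot at position 0: [4, 40, 5, 21, 21, 12, 13, 9, 14]
Pivot position: 0

After partitioning with pivot 4, the array becomes [4, 40, 5, 21, 21, 12, 13, 9, 14]. The pivot is placed at index 0. All elements to the left of the pivot are <= 4, and all elements to the right are > 4.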